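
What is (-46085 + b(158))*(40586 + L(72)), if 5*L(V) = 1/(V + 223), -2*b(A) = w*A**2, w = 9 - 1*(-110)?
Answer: -91678841288493/1475 ≈ -6.2155e+10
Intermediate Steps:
w = 119 (w = 9 + 110 = 119)
b(A) = -119*A**2/2
L(V) = 1/(5*(223 + V)) (L(V) = 1/(5*(V + 223)) = 1/(5*(223 + V)))
(-46085 + b(158))*(40586 + L(72)) = (-46085 - 119/2*158**2)*(40586 + 1/(5*(223 + 72))) = (-46085 - 119/2*24964)*(40586 + (1/5)/295) = (-46085 - 1485358)*(40586 + (1/5)*(1/295)) = -1531443*(40586 + 1/1475) = -1531443*59864351/1475 = -91678841288493/1475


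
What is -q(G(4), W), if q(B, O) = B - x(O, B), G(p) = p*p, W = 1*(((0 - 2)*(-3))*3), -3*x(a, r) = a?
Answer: -22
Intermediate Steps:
x(a, r) = -a/3
W = 18 (W = 1*(-2*(-3)*3) = 1*(6*3) = 1*18 = 18)
G(p) = p**2
q(B, O) = B + O/3 (q(B, O) = B - (-1)*O/3 = B + O/3)
-q(G(4), W) = -(4**2 + (1/3)*18) = -(16 + 6) = -1*22 = -22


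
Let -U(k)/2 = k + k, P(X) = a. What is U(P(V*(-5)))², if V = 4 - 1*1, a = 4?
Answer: 256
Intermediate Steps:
V = 3 (V = 4 - 1 = 3)
P(X) = 4
U(k) = -4*k (U(k) = -2*(k + k) = -4*k)
U(P(V*(-5)))² = (-4*4)² = (-16)² = 256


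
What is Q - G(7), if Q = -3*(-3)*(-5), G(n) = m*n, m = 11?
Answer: -122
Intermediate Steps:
G(n) = 11*n
Q = -45 (Q = 9*(-5) = -45)
Q - G(7) = -45 - 11*7 = -45 - 1*77 = -45 - 77 = -122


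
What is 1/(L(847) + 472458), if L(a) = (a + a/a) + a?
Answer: 1/474153 ≈ 2.1090e-6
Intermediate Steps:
L(a) = 1 + 2*a (L(a) = (a + 1) + a = (1 + a) + a = 1 + 2*a)
1/(L(847) + 472458) = 1/((1 + 2*847) + 472458) = 1/((1 + 1694) + 472458) = 1/(1695 + 472458) = 1/474153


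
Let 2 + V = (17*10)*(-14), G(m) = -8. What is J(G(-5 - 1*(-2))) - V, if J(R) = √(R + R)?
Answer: 2382 + 4*I ≈ 2382.0 + 4.0*I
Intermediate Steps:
J(R) = √2*√R (J(R) = √(2*R) = √2*√R)
V = -2382 (V = -2 + (17*10)*(-14) = -2 + 170*(-14) = -2 - 2380 = -2382)
J(G(-5 - 1*(-2))) - V = √2*√(-8) - 1*(-2382) = √2*(2*I*√2) + 2382 = 4*I + 2382 = 2382 + 4*I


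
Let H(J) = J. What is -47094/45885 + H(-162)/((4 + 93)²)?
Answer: -150180272/143910655 ≈ -1.0436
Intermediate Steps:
-47094/45885 + H(-162)/((4 + 93)²) = -47094/45885 - 162/(4 + 93)² = -47094*1/45885 - 162/(97²) = -15698/15295 - 162/9409 = -150180272/143910655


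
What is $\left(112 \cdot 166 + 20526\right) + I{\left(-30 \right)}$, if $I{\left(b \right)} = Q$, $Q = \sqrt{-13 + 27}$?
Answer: $39118 + \sqrt{14} \approx 39122.0$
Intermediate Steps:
$Q = \sqrt{14} \approx 3.7417$
$I{\left(b \right)} = \sqrt{14}$
$\left(112 \cdot 166 + 20526\right) + I{\left(-30 \right)} = \left(112 \cdot 166 + 20526\right) + \sqrt{14} = \left(18592 + 20526\right) + \sqrt{14} = 39118 + \sqrt{14}$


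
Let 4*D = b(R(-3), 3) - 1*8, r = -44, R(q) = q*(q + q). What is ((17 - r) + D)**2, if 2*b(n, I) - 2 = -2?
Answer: 3481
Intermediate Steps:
R(q) = 2*q**2 (R(q) = q*(2*q) = 2*q**2)
b(n, I) = 0 (b(n, I) = 1 + (1/2)*(-2) = 1 - 1 = 0)
D = -2 (D = (0 - 1*8)/4 = (0 - 8)/4 = (1/4)*(-8) = -2)
((17 - r) + D)**2 = ((17 - 1*(-44)) - 2)**2 = ((17 + 44) - 2)**2 = (61 - 2)**2 = 59**2 = 3481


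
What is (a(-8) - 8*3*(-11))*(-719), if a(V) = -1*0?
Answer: -189816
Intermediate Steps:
a(V) = 0
(a(-8) - 8*3*(-11))*(-719) = (0 - 8*3*(-11))*(-719) = (0 - 24*(-11))*(-719) = (0 + 264)*(-719) = 264*(-719) = -189816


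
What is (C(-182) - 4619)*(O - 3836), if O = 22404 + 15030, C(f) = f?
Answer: -161303998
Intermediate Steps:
O = 37434
(C(-182) - 4619)*(O - 3836) = (-182 - 4619)*(37434 - 3836) = -4801*33598 = -161303998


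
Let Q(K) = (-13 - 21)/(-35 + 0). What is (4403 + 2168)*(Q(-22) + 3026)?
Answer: 696158024/35 ≈ 1.9890e+7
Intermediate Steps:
Q(K) = 34/35 (Q(K) = -34/(-35) = -34*(-1/35) = 34/35)
(4403 + 2168)*(Q(-22) + 3026) = (4403 + 2168)*(34/35 + 3026) = 6571*(105944/35) = 696158024/35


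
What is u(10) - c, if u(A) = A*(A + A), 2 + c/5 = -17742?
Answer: 88920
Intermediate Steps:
c = -88720 (c = -10 + 5*(-17742) = -10 - 88710 = -88720)
u(A) = 2*A² (u(A) = A*(2*A) = 2*A²)
u(10) - c = 2*10² - 1*(-88720) = 2*100 + 88720 = 200 + 88720 = 88920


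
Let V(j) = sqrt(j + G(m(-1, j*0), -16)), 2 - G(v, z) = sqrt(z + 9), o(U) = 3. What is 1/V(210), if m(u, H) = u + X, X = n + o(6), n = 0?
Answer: 1/sqrt(212 - I*sqrt(7)) ≈ 0.068676 + 0.0004285*I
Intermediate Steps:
X = 3 (X = 0 + 3 = 3)
m(u, H) = 3 + u (m(u, H) = u + 3 = 3 + u)
G(v, z) = 2 - sqrt(9 + z) (G(v, z) = 2 - sqrt(z + 9) = 2 - sqrt(9 + z))
V(j) = sqrt(2 + j - I*sqrt(7)) (V(j) = sqrt(j + (2 - sqrt(9 - 16))) = sqrt(j + (2 - sqrt(-7))) = sqrt(j + (2 - I*sqrt(7))) = sqrt(2 + j - I*sqrt(7)))
1/V(210) = 1/(sqrt(2 + 210 - I*sqrt(7))) = 1/(sqrt(212 - I*sqrt(7))) = 1/sqrt(212 - I*sqrt(7))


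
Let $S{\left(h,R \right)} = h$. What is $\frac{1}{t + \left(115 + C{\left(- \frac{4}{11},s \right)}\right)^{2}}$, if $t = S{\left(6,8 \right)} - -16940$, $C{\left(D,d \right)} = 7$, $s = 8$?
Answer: $\frac{1}{31830} \approx 3.1417 \cdot 10^{-5}$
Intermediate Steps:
$t = 16946$ ($t = 6 - -16940 = 6 + 16940 = 16946$)
$\frac{1}{t + \left(115 + C{\left(- \frac{4}{11},s \right)}\right)^{2}} = \frac{1}{16946 + \left(115 + 7\right)^{2}} = \frac{1}{16946 + 122^{2}} = \frac{1}{16946 + 14884} = \frac{1}{31830}$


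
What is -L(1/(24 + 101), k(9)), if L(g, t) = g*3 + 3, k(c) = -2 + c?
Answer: -378/125 ≈ -3.0240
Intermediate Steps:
L(g, t) = 3 + 3*g (L(g, t) = 3*g + 3 = 3 + 3*g)
-L(1/(24 + 101), k(9)) = -(3 + 3/(24 + 101)) = -(3 + 3/125) = -1*378/125 = -378/125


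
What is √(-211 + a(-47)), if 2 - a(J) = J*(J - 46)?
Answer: 2*I*√1145 ≈ 67.676*I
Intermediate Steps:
a(J) = 2 - J*(-46 + J) (a(J) = 2 - J*(J - 46) = 2 - J*(-46 + J))
√(-211 + a(-47)) = √(-211 + (2 - 1*(-47)² + 46*(-47))) = √(-211 + (2 - 1*2209 - 2162)) = √(-211 + (2 - 2209 - 2162)) = √(-211 - 4369) = √(-4580) = 2*I*√1145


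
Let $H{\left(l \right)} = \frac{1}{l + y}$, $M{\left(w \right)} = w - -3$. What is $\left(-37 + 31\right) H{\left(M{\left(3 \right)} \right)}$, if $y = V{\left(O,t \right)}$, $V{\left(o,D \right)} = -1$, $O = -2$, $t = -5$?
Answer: $- \frac{6}{5} \approx -1.2$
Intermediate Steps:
$y = -1$
$M{\left(w \right)} = 3 + w$ ($M{\left(w \right)} = w + 3 = 3 + w$)
$H{\left(l \right)} = \frac{1}{-1 + l}$ ($H{\left(l \right)} = \frac{1}{l - 1} = \frac{1}{-1 + l}$)
$\left(-37 + 31\right) H{\left(M{\left(3 \right)} \right)} = \frac{-37 + 31}{-1 + \left(3 + 3\right)} = - \frac{6}{-1 + 6} = - \frac{6}{5}$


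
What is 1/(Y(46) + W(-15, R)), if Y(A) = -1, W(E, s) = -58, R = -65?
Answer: -1/59 ≈ -0.016949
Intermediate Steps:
1/(Y(46) + W(-15, R)) = 1/(-1 - 58) = 1/(-59) = -1/59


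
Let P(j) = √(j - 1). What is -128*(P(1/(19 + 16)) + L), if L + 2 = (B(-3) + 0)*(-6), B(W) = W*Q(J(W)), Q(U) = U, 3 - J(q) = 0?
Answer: -6656 - 128*I*√1190/35 ≈ -6656.0 - 126.16*I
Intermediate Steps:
J(q) = 3 (J(q) = 3 - 1*0 = 3 + 0 = 3)
P(j) = √(-1 + j)
B(W) = 3*W (B(W) = W*3 = 3*W)
L = 52 (L = -2 + (3*(-3) + 0)*(-6) = -2 + (-9 + 0)*(-6) = -2 - 9*(-6) = -2 + 54 = 52)
-128*(P(1/(19 + 16)) + L) = -128*(√(-1 + 1/(19 + 16)) + 52) = -128*(√(-1 + 1/35) + 52) = -128*(√(-34/35) + 52) = -128*(I*√1190/35 + 52) = -128*(52 + I*√1190/35) = -6656 - 128*I*√1190/35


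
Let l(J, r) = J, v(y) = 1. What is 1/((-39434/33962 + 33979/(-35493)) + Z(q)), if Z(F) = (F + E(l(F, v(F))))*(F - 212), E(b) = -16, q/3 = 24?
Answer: -602706633/4726496815600 ≈ -0.00012752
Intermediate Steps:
q = 72 (q = 3*24 = 72)
Z(F) = (-212 + F)*(-16 + F) (Z(F) = (F - 16)*(F - 212) = (-16 + F)*(-212 + F) = (-212 + F)*(-16 + F))
1/((-39434/33962 + 33979/(-35493)) + Z(q)) = 1/((-39434/33962 + 33979/(-35493)) + (3392 + 72**2 - 228*72)) = 1/((-39434*1/33962 + 33979*(-1/35493)) + (3392 + 5184 - 16416)) = 1/((-19717/16981 - 33979/35493) - 7840) = 1/(-1276812880/602706633 - 7840) = 1/(-4726496815600/602706633) = -602706633/4726496815600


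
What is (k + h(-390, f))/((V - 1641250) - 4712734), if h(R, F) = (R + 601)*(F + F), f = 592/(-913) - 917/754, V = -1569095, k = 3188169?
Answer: -1097100120690/2727131714879 ≈ -0.40229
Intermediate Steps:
f = -1283589/688402 (f = 592*(-1/913) - 917*1/754 = -592/913 - 917/754 = -1283589/688402 ≈ -1.8646)
h(R, F) = 2*F*(601 + R) (h(R, F) = (601 + R)*(2*F) = 2*F*(601 + R))
(k + h(-390, f))/((V - 1641250) - 4712734) = (3188169 + 2*(-1283589/688402)*(601 - 390))/((-1569095 - 1641250) - 4712734) = (3188169 + 2*(-1283589/688402)*211)/(-3210345 - 4712734) = (3188169 - 270837279/344201)/(-7923079) = (1097100120690/344201)*(-1/7923079) = -1097100120690/2727131714879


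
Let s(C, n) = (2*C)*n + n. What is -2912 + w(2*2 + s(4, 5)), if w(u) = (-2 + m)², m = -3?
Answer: -2887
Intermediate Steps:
s(C, n) = n + 2*C*n (s(C, n) = 2*C*n + n = n + 2*C*n)
w(u) = 25 (w(u) = (-2 - 3)² = (-5)² = 25)
-2912 + w(2*2 + s(4, 5)) = -2912 + 25 = -2887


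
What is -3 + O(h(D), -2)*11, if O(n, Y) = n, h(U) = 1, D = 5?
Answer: 8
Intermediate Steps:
-3 + O(h(D), -2)*11 = -3 + 1*11 = -3 + 11 = 8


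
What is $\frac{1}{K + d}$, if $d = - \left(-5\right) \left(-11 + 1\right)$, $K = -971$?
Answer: $- \frac{1}{1021} \approx -0.00097943$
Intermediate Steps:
$d = -50$ ($d = - \left(-5\right) \left(-10\right) = \left(-1\right) 50 = -50$)
$\frac{1}{K + d} = \frac{1}{-971 - 50} = \frac{1}{-1021} = - \frac{1}{1021}$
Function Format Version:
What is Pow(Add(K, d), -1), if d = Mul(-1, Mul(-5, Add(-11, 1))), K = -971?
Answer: Rational(-1, 1021) ≈ -0.00097943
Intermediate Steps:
d = -50 (d = Mul(-1, Mul(-5, -10)) = Mul(-1, 50) = -50)
Pow(Add(K, d), -1) = Pow(Add(-971, -50), -1) = Pow(-1021, -1) = Rational(-1, 1021)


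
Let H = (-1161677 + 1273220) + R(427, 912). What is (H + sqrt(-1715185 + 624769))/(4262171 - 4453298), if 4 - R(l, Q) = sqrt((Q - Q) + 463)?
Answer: -111547/191127 + sqrt(463)/191127 - 4*I*sqrt(68151)/191127 ≈ -0.58352 - 0.0054635*I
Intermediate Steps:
R(l, Q) = 4 - sqrt(463) (R(l, Q) = 4 - sqrt((Q - Q) + 463) = 4 - sqrt(0 + 463) = 4 - sqrt(463))
H = 111547 - sqrt(463) (H = (-1161677 + 1273220) + (4 - sqrt(463)) = 111543 + (4 - sqrt(463)) = 111547 - sqrt(463) ≈ 1.1153e+5)
(H + sqrt(-1715185 + 624769))/(4262171 - 4453298) = ((111547 - sqrt(463)) + sqrt(-1715185 + 624769))/(4262171 - 4453298) = ((111547 - sqrt(463)) + sqrt(-1090416))/(-191127) = ((111547 - sqrt(463)) + 4*I*sqrt(68151))*(-1/191127) = (111547 - sqrt(463) + 4*I*sqrt(68151))*(-1/191127) = -111547/191127 + sqrt(463)/191127 - 4*I*sqrt(68151)/191127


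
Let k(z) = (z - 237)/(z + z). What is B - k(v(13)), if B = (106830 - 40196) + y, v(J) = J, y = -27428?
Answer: 509790/13 ≈ 39215.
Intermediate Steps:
k(z) = (-237 + z)/(2*z) (k(z) = (-237 + z)/((2*z)) = (-237 + z)*(1/(2*z)) = (-237 + z)/(2*z))
B = 39206 (B = (106830 - 40196) - 27428 = 66634 - 27428 = 39206)
B - k(v(13)) = 39206 - (-237 + 13)/(2*13) = 39206 - (-224)/(2*13) = 39206 - 1*(-112/13) = 39206 + 112/13 = 509790/13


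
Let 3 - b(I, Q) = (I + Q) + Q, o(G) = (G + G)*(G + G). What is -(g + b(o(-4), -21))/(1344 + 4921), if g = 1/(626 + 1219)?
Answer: 35054/11558925 ≈ 0.0030326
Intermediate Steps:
g = 1/1845 ≈ 0.00054201
o(G) = 4*G² (o(G) = (2*G)*(2*G) = 4*G²)
b(I, Q) = 3 - I - 2*Q (b(I, Q) = 3 - ((I + Q) + Q) = 3 - (I + 2*Q) = 3 + (-I - 2*Q) = 3 - I - 2*Q)
-(g + b(o(-4), -21))/(1344 + 4921) = -(1/1845 + (3 - 4*(-4)² - 2*(-21)))/(1344 + 4921) = -(1/1845 + (3 - 4*16 + 42))/6265 = -(1/1845 + (3 - 1*64 + 42))/6265 = -(1/1845 + (3 - 64 + 42))/6265 = -(1/1845 - 19)/6265 = -(-35054)/(1845*6265) = -1*(-35054/11558925) = 35054/11558925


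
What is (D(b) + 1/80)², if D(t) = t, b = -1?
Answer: 6241/6400 ≈ 0.97516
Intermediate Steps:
(D(b) + 1/80)² = (-1 + 1/80)² = (-79/80)² = 6241/6400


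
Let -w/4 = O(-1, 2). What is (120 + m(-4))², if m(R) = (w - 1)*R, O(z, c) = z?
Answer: 11664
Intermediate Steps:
w = 4 (w = -4*(-1) = 4)
m(R) = 3*R (m(R) = (4 - 1)*R = 3*R)
(120 + m(-4))² = (120 + 3*(-4))² = (120 - 12)² = 108² = 11664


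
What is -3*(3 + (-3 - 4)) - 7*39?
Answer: -261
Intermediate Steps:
-3*(3 + (-3 - 4)) - 7*39 = -3*(3 - 7) - 273 = -3*(-4) - 273 = 12 - 273 = -261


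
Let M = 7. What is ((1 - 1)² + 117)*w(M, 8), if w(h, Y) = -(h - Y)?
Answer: 117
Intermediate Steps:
w(h, Y) = Y - h
((1 - 1)² + 117)*w(M, 8) = ((1 - 1)² + 117)*(8 - 1*7) = (0² + 117)*(8 - 7) = (0 + 117)*1 = 117*1 = 117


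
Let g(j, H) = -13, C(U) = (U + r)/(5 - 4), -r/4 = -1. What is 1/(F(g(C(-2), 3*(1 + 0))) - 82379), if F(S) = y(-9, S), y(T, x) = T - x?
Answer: -1/82375 ≈ -1.2140e-5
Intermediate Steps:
r = 4 (r = -4*(-1) = 4)
C(U) = 4 + U (C(U) = (U + 4)/(5 - 4) = (4 + U)/1 = (4 + U)*1 = 4 + U)
F(S) = -9 - S
1/(F(g(C(-2), 3*(1 + 0))) - 82379) = 1/((-9 - 1*(-13)) - 82379) = 1/((-9 + 13) - 82379) = 1/(4 - 82379) = 1/(-82375) = -1/82375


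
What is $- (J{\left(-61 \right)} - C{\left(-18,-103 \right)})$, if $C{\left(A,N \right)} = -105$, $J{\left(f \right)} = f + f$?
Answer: $17$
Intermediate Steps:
$J{\left(f \right)} = 2 f$
$- (J{\left(-61 \right)} - C{\left(-18,-103 \right)}) = - (2 \left(-61\right) - -105) = - (-122 + 105) = \left(-1\right) \left(-17\right) = 17$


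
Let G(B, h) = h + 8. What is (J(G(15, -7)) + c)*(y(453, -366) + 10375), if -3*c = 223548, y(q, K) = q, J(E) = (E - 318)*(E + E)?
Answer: -813724200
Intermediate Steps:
G(B, h) = 8 + h
J(E) = 2*E*(-318 + E) (J(E) = (-318 + E)*(2*E) = 2*E*(-318 + E))
c = -74516 (c = -⅓*223548 = -74516)
(J(G(15, -7)) + c)*(y(453, -366) + 10375) = (2*(8 - 7)*(-318 + (8 - 7)) - 74516)*(453 + 10375) = (2*1*(-318 + 1) - 74516)*10828 = (2*1*(-317) - 74516)*10828 = (-634 - 74516)*10828 = -75150*10828 = -813724200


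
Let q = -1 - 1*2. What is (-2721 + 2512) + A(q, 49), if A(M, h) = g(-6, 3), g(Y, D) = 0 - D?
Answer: -212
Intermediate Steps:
g(Y, D) = -D
q = -3 (q = -1 - 2 = -3)
A(M, h) = -3 (A(M, h) = -1*3 = -3)
(-2721 + 2512) + A(q, 49) = (-2721 + 2512) - 3 = -209 - 3 = -212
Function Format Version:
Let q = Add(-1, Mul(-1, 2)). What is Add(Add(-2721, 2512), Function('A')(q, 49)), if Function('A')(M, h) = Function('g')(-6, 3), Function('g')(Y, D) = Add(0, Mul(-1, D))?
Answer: -212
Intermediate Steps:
Function('g')(Y, D) = Mul(-1, D)
q = -3 (q = Add(-1, -2) = -3)
Function('A')(M, h) = -3 (Function('A')(M, h) = Mul(-1, 3) = -3)
Add(Add(-2721, 2512), Function('A')(q, 49)) = Add(Add(-2721, 2512), -3) = Add(-209, -3) = -212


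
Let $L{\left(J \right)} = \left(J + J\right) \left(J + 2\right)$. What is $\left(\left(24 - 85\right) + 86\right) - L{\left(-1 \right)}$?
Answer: $27$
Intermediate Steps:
$L{\left(J \right)} = 2 J \left(2 + J\right)$
$\left(\left(24 - 85\right) + 86\right) - L{\left(-1 \right)} = \left(\left(24 - 85\right) + 86\right) - 2 \left(-1\right) \left(2 - 1\right) = \left(-61 + 86\right) - 2 \left(-1\right) 1 = 25 - -2 = 25 + 2 = 27$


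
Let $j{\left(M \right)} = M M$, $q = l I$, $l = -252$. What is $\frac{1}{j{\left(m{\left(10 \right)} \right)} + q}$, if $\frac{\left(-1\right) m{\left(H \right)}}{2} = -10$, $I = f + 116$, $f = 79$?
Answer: $- \frac{1}{48740} \approx -2.0517 \cdot 10^{-5}$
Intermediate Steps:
$I = 195$ ($I = 79 + 116 = 195$)
$m{\left(H \right)} = 20$ ($m{\left(H \right)} = \left(-2\right) \left(-10\right) = 20$)
$q = -49140$ ($q = \left(-252\right) 195 = -49140$)
$j{\left(M \right)} = M^{2}$
$\frac{1}{j{\left(m{\left(10 \right)} \right)} + q} = \frac{1}{20^{2} - 49140} = \frac{1}{400 - 49140} = \frac{1}{-48740} = - \frac{1}{48740}$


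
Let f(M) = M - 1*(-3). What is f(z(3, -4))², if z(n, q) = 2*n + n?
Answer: 144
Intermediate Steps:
z(n, q) = 3*n
f(M) = 3 + M (f(M) = M + 3 = 3 + M)
f(z(3, -4))² = (3 + 3*3)² = (3 + 9)² = 12² = 144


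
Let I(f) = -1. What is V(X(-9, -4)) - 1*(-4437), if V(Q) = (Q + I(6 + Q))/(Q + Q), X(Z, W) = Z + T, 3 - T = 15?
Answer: 93188/21 ≈ 4437.5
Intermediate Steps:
T = -12 (T = 3 - 1*15 = 3 - 15 = -12)
X(Z, W) = -12 + Z (X(Z, W) = Z - 12 = -12 + Z)
V(Q) = (-1 + Q)/(2*Q) (V(Q) = (Q - 1)/(Q + Q) = (-1 + Q)/((2*Q)) = (-1 + Q)*(1/(2*Q)) = (-1 + Q)/(2*Q))
V(X(-9, -4)) - 1*(-4437) = (-1 + (-12 - 9))/(2*(-12 - 9)) - 1*(-4437) = (½)*(-1 - 21)/(-21) + 4437 = (½)*(-1/21)*(-22) + 4437 = 11/21 + 4437 = 93188/21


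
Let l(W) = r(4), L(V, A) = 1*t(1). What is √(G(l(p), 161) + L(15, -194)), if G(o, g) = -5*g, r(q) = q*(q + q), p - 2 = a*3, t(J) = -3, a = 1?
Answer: 2*I*√202 ≈ 28.425*I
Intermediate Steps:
p = 5 (p = 2 + 1*3 = 2 + 3 = 5)
L(V, A) = -3 (L(V, A) = 1*(-3) = -3)
r(q) = 2*q² (r(q) = q*(2*q) = 2*q²)
l(W) = 32 (l(W) = 2*4² = 2*16 = 32)
√(G(l(p), 161) + L(15, -194)) = √(-5*161 - 3) = √(-805 - 3) = √(-808) = 2*I*√202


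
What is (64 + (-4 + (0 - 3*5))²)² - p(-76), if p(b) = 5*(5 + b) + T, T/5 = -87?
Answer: 181415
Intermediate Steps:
T = -435 (T = 5*(-87) = -435)
p(b) = -410 + 5*b (p(b) = 5*(5 + b) - 435 = (25 + 5*b) - 435 = -410 + 5*b)
(64 + (-4 + (0 - 3*5))²)² - p(-76) = (64 + (-4 + (0 - 3*5))²)² - (-410 + 5*(-76)) = (64 + (-4 + (0 - 15))²)² - (-410 - 380) = (64 + (-4 - 15)²)² - 1*(-790) = (64 + (-19)²)² + 790 = (64 + 361)² + 790 = 425² + 790 = 180625 + 790 = 181415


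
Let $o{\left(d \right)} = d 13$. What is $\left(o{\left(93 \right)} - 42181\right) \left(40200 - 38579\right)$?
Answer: $-66415612$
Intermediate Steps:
$o{\left(d \right)} = 13 d$
$\left(o{\left(93 \right)} - 42181\right) \left(40200 - 38579\right) = \left(13 \cdot 93 - 42181\right) \left(40200 - 38579\right) = \left(1209 - 42181\right) 1621 = \left(-40972\right) 1621 = -66415612$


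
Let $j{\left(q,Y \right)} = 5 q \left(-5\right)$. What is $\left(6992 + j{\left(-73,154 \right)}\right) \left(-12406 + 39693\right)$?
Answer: $240589479$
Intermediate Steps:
$j{\left(q,Y \right)} = - 25 q$
$\left(6992 + j{\left(-73,154 \right)}\right) \left(-12406 + 39693\right) = \left(6992 - -1825\right) \left(-12406 + 39693\right) = \left(6992 + 1825\right) 27287 = 8817 \cdot 27287 = 240589479$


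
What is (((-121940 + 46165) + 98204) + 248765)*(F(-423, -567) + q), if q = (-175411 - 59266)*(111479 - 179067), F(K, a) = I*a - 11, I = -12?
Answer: 4301504543537586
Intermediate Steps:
F(K, a) = -11 - 12*a (F(K, a) = -12*a - 11 = -11 - 12*a)
q = 15861349076 (q = -234677*(-67588) = 15861349076)
(((-121940 + 46165) + 98204) + 248765)*(F(-423, -567) + q) = (((-121940 + 46165) + 98204) + 248765)*((-11 - 12*(-567)) + 15861349076) = ((-75775 + 98204) + 248765)*((-11 + 6804) + 15861349076) = (22429 + 248765)*(6793 + 15861349076) = 271194*15861355869 = 4301504543537586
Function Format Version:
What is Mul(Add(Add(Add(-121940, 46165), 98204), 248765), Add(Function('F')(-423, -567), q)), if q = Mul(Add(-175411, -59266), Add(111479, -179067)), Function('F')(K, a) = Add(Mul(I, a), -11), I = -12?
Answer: 4301504543537586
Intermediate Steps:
Function('F')(K, a) = Add(-11, Mul(-12, a)) (Function('F')(K, a) = Add(Mul(-12, a), -11) = Add(-11, Mul(-12, a)))
q = 15861349076 (q = Mul(-234677, -67588) = 15861349076)
Mul(Add(Add(Add(-121940, 46165), 98204), 248765), Add(Function('F')(-423, -567), q)) = Mul(Add(Add(Add(-121940, 46165), 98204), 248765), Add(Add(-11, Mul(-12, -567)), 15861349076)) = Mul(Add(Add(-75775, 98204), 248765), Add(Add(-11, 6804), 15861349076)) = Mul(Add(22429, 248765), Add(6793, 15861349076)) = Mul(271194, 15861355869) = 4301504543537586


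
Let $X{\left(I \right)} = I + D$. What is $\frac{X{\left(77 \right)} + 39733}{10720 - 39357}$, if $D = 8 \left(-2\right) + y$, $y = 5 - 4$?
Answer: $- \frac{5685}{4091} \approx -1.3896$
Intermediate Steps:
$y = 1$ ($y = 5 - 4 = 1$)
$D = -15$ ($D = 8 \left(-2\right) + 1 = -16 + 1 = -15$)
$X{\left(I \right)} = -15 + I$ ($X{\left(I \right)} = I - 15 = -15 + I$)
$\frac{X{\left(77 \right)} + 39733}{10720 - 39357} = \frac{\left(-15 + 77\right) + 39733}{10720 - 39357} = \frac{62 + 39733}{-28637} = 39795 \left(- \frac{1}{28637}\right) = - \frac{5685}{4091}$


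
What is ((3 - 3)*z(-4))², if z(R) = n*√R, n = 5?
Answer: 0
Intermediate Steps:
z(R) = 5*√R
((3 - 3)*z(-4))² = ((3 - 3)*(5*√(-4)))² = (0*(5*(2*I)))² = (0*(10*I))² = 0² = 0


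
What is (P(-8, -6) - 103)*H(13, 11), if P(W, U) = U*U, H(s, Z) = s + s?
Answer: -1742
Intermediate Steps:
H(s, Z) = 2*s
P(W, U) = U**2
(P(-8, -6) - 103)*H(13, 11) = ((-6)**2 - 103)*(2*13) = (36 - 103)*26 = -67*26 = -1742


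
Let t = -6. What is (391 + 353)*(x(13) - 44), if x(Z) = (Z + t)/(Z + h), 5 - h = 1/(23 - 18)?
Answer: -2887464/89 ≈ -32443.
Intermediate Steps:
h = 24/5 (h = 5 - 1/(23 - 18) = 5 - 1/5 = 5 - 1*⅕ = 5 - ⅕ = 24/5 ≈ 4.8000)
x(Z) = (-6 + Z)/(24/5 + Z) (x(Z) = (Z - 6)/(Z + 24/5) = (-6 + Z)/(24/5 + Z))
(391 + 353)*(x(13) - 44) = (391 + 353)*(5*(-6 + 13)/(24 + 5*13) - 44) = 744*(5*7/(24 + 65) - 44) = 744*(5*7/89 - 44) = 744*(5*(1/89)*7 - 44) = 744*(35/89 - 44) = 744*(-3881/89) = -2887464/89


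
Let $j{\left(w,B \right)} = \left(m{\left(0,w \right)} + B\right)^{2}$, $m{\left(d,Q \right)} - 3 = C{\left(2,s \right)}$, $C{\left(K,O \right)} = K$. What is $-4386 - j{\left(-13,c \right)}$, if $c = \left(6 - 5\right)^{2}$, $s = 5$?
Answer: $-4422$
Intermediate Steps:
$m{\left(d,Q \right)} = 5$ ($m{\left(d,Q \right)} = 3 + 2 = 5$)
$c = 1$ ($c = 1^{2} = 1$)
$j{\left(w,B \right)} = \left(5 + B\right)^{2}$
$-4386 - j{\left(-13,c \right)} = -4386 - \left(5 + 1\right)^{2} = -4386 - 6^{2} = -4386 - 36 = -4422$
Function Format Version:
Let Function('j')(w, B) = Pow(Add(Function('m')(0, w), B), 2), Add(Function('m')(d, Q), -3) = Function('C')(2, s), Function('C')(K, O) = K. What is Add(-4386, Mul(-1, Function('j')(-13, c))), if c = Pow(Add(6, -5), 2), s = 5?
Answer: -4422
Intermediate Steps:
Function('m')(d, Q) = 5 (Function('m')(d, Q) = Add(3, 2) = 5)
c = 1 (c = Pow(1, 2) = 1)
Function('j')(w, B) = Pow(Add(5, B), 2)
Add(-4386, Mul(-1, Function('j')(-13, c))) = Add(-4386, Mul(-1, Pow(Add(5, 1), 2))) = Add(-4386, Mul(-1, Pow(6, 2))) = Add(-4386, Mul(-1, 36)) = Add(-4386, -36) = -4422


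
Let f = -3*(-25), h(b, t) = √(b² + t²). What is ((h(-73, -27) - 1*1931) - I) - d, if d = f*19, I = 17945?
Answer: -21301 + √6058 ≈ -21223.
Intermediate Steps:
f = 75
d = 1425 (d = 75*19 = 1425)
((h(-73, -27) - 1*1931) - I) - d = ((√((-73)² + (-27)²) - 1*1931) - 1*17945) - 1*1425 = ((√(5329 + 729) - 1931) - 17945) - 1425 = ((√6058 - 1931) - 17945) - 1425 = ((-1931 + √6058) - 17945) - 1425 = (-19876 + √6058) - 1425 = -21301 + √6058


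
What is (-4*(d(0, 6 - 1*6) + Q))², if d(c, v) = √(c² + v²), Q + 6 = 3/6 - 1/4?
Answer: 529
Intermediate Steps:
Q = -23/4 (Q = -6 + (3/6 - 1/4) = -6 + (3*(⅙) - 1*¼) = -6 + (½ - ¼) = -6 + ¼ = -23/4 ≈ -5.7500)
(-4*(d(0, 6 - 1*6) + Q))² = (-4*(√(0² + (6 - 1*6)²) - 23/4))² = (-4*(√(0 + (6 - 6)²) - 23/4))² = (-4*(√(0 + 0²) - 23/4))² = (-4*(√(0 + 0) - 23/4))² = (-4*(√0 - 23/4))² = (-4*(0 - 23/4))² = (-4*(-23/4))² = 23² = 529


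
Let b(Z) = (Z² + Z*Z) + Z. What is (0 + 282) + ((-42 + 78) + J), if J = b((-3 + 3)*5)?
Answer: 318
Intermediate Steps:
b(Z) = Z + 2*Z² (b(Z) = (Z² + Z²) + Z = 2*Z² + Z = Z + 2*Z²)
J = 0 (J = ((-3 + 3)*5)*(1 + 2*((-3 + 3)*5)) = (0*5)*(1 + 2*(0*5)) = 0*(1 + 2*0) = 0*(1 + 0) = 0*1 = 0)
(0 + 282) + ((-42 + 78) + J) = (0 + 282) + ((-42 + 78) + 0) = 282 + (36 + 0) = 282 + 36 = 318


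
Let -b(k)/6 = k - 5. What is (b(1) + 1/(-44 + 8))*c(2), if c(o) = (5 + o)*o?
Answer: 6041/18 ≈ 335.61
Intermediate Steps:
b(k) = 30 - 6*k (b(k) = -6*(k - 5) = -6*(-5 + k) = 30 - 6*k)
c(o) = o*(5 + o)
(b(1) + 1/(-44 + 8))*c(2) = ((30 - 6*1) + 1/(-44 + 8))*(2*(5 + 2)) = ((30 - 6) + 1/(-36))*(2*7) = (24 - 1/36)*14 = (863/36)*14 = 6041/18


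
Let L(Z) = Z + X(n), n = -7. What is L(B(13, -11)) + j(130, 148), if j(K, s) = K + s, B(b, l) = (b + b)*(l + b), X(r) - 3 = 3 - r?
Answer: 343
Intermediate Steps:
X(r) = 6 - r (X(r) = 3 + (3 - r) = 6 - r)
B(b, l) = 2*b*(b + l) (B(b, l) = (2*b)*(b + l) = 2*b*(b + l))
L(Z) = 13 + Z (L(Z) = Z + (6 - 1*(-7)) = Z + (6 + 7) = Z + 13 = 13 + Z)
L(B(13, -11)) + j(130, 148) = (13 + 2*13*(13 - 11)) + (130 + 148) = (13 + 2*13*2) + 278 = (13 + 52) + 278 = 65 + 278 = 343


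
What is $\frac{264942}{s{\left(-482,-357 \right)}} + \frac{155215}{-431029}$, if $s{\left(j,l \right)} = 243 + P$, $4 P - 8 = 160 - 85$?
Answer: $\frac{456626989447}{454735595} \approx 1004.2$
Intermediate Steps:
$P = \frac{83}{4}$ ($P = 2 + \frac{160 - 85}{4} = 2 + \frac{1}{4} \cdot 75 = 2 + \frac{75}{4} = \frac{83}{4} \approx 20.75$)
$s{\left(j,l \right)} = \frac{1055}{4}$ ($s{\left(j,l \right)} = 243 + \frac{83}{4} = \frac{1055}{4}$)
$\frac{264942}{s{\left(-482,-357 \right)}} + \frac{155215}{-431029} = \frac{264942}{\frac{1055}{4}} + \frac{155215}{-431029} = 264942 \cdot \frac{4}{1055} + 155215 \left(- \frac{1}{431029}\right) = \frac{1059768}{1055} - \frac{155215}{431029} = \frac{456626989447}{454735595}$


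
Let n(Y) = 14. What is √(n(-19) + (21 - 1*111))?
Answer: 2*I*√19 ≈ 8.7178*I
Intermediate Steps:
√(n(-19) + (21 - 1*111)) = √(14 + (21 - 1*111)) = √(14 + (21 - 111)) = √(14 - 90) = √(-76) = 2*I*√19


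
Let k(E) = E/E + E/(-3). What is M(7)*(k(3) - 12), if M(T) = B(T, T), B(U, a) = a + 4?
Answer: -132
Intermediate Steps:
B(U, a) = 4 + a
M(T) = 4 + T
k(E) = 1 - E/3 (k(E) = 1 + E*(-1/3) = 1 - E/3)
M(7)*(k(3) - 12) = (4 + 7)*((1 - 1/3*3) - 12) = 11*((1 - 1) - 12) = 11*(0 - 12) = 11*(-12) = -132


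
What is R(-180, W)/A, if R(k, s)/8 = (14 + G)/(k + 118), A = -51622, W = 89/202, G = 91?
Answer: 210/800141 ≈ 0.00026245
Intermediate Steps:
W = 89/202 (W = 89*(1/202) = 89/202 ≈ 0.44059)
R(k, s) = 840/(118 + k) (R(k, s) = 8*((14 + 91)/(k + 118)) = 8*(105/(118 + k)) = 840/(118 + k))
R(-180, W)/A = (840/(118 - 180))/(-51622) = (840/(-62))*(-1/51622) = (840*(-1/62))*(-1/51622) = -420/31*(-1/51622) = 210/800141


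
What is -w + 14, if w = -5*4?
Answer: 34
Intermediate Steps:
w = -20
-w + 14 = -1*(-20) + 14 = 20 + 14 = 34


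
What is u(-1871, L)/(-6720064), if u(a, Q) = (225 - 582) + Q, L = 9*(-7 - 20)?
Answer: 75/840008 ≈ 8.9285e-5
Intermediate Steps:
L = -243 (L = 9*(-27) = -243)
u(a, Q) = -357 + Q
u(-1871, L)/(-6720064) = (-357 - 243)/(-6720064) = -600*(-1/6720064) = 75/840008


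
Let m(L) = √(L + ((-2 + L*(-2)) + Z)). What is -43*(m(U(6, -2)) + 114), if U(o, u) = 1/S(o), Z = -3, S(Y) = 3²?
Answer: -4902 - 43*I*√46/3 ≈ -4902.0 - 97.213*I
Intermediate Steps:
S(Y) = 9
U(o, u) = ⅑ (U(o, u) = 1/9 = ⅑)
m(L) = √(-5 - L) (m(L) = √(L + ((-2 + L*(-2)) - 3)) = √(L + ((-2 - 2*L) - 3)) = √(L + (-5 - 2*L)) = √(-5 - L))
-43*(m(U(6, -2)) + 114) = -43*(√(-5 - 1*⅑) + 114) = -43*(√(-5 - ⅑) + 114) = -43*(√(-46/9) + 114) = -43*(I*√46/3 + 114) = -43*(114 + I*√46/3) = -4902 - 43*I*√46/3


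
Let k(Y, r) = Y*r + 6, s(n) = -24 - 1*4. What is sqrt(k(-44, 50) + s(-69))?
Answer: I*sqrt(2222) ≈ 47.138*I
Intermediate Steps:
s(n) = -28 (s(n) = -24 - 4 = -28)
k(Y, r) = 6 + Y*r
sqrt(k(-44, 50) + s(-69)) = sqrt((6 - 44*50) - 28) = sqrt((6 - 2200) - 28) = sqrt(-2194 - 28) = sqrt(-2222) = I*sqrt(2222)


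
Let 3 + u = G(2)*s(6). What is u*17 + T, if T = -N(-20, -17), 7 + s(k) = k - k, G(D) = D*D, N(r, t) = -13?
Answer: -514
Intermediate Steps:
G(D) = D²
s(k) = -7 (s(k) = -7 + (k - k) = -7 + 0 = -7)
u = -31 (u = -3 + 2²*(-7) = -3 + 4*(-7) = -3 - 28 = -31)
T = 13 (T = -1*(-13) = 13)
u*17 + T = -31*17 + 13 = -527 + 13 = -514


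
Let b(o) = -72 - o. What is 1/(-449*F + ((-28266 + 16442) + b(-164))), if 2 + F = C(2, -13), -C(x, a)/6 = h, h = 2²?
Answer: -1/58 ≈ -0.017241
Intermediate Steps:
h = 4
C(x, a) = -24 (C(x, a) = -6*4 = -24)
F = -26 (F = -2 - 24 = -26)
1/(-449*F + ((-28266 + 16442) + b(-164))) = 1/(-449*(-26) + ((-28266 + 16442) + (-72 - 1*(-164)))) = 1/(11674 + (-11824 + (-72 + 164))) = 1/(11674 + (-11824 + 92)) = 1/(11674 - 11732) = 1/(-58) = -1/58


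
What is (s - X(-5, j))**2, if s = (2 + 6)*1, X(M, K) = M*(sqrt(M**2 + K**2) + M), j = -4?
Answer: 1314 - 170*sqrt(41) ≈ 225.47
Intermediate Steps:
X(M, K) = M*(M + sqrt(K**2 + M**2)) (X(M, K) = M*(sqrt(K**2 + M**2) + M) = M*(M + sqrt(K**2 + M**2)))
s = 8 (s = 8*1 = 8)
(s - X(-5, j))**2 = (8 - (-5)*(-5 + sqrt((-4)**2 + (-5)**2)))**2 = (8 - (-5)*(-5 + sqrt(16 + 25)))**2 = (8 - (-5)*(-5 + sqrt(41)))**2 = (8 - (25 - 5*sqrt(41)))**2 = (8 + (-25 + 5*sqrt(41)))**2 = (-17 + 5*sqrt(41))**2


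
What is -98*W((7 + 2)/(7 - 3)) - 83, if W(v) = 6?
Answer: -671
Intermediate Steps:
-98*W((7 + 2)/(7 - 3)) - 83 = -98*6 - 83 = -588 - 83 = -671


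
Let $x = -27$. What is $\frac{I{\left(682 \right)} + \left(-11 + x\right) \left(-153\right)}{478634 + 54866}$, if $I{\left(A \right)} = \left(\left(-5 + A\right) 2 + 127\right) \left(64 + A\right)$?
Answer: $\frac{55532}{26675} \approx 2.0818$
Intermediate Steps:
$I{\left(A \right)} = \left(64 + A\right) \left(117 + 2 A\right)$ ($I{\left(A \right)} = \left(\left(-10 + 2 A\right) + 127\right) \left(64 + A\right) = \left(117 + 2 A\right) \left(64 + A\right) = \left(64 + A\right) \left(117 + 2 A\right)$)
$\frac{I{\left(682 \right)} + \left(-11 + x\right) \left(-153\right)}{478634 + 54866} = \frac{\left(7488 + 2 \cdot 682^{2} + 245 \cdot 682\right) + \left(-11 - 27\right) \left(-153\right)}{478634 + 54866} = \frac{\left(7488 + 2 \cdot 465124 + 167090\right) - -5814}{533500} = \left(\left(7488 + 930248 + 167090\right) + 5814\right) \frac{1}{533500} = \left(1104826 + 5814\right) \frac{1}{533500} = 1110640 \cdot \frac{1}{533500} = \frac{55532}{26675}$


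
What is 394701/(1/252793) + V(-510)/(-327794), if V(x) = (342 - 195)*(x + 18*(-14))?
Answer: 16353257484569028/163897 ≈ 9.9778e+10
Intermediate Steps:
V(x) = -37044 + 147*x (V(x) = 147*(x - 252) = 147*(-252 + x) = -37044 + 147*x)
394701/(1/252793) + V(-510)/(-327794) = 394701/(1/252793) + (-37044 + 147*(-510))/(-327794) = 394701/(1/252793) + (-37044 - 74970)*(-1/327794) = 394701*252793 - 112014*(-1/327794) = 99777649893 + 56007/163897 = 16353257484569028/163897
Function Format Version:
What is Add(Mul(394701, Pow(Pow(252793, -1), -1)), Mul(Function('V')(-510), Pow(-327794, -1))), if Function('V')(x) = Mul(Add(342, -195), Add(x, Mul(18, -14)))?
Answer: Rational(16353257484569028, 163897) ≈ 9.9778e+10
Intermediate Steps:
Function('V')(x) = Add(-37044, Mul(147, x)) (Function('V')(x) = Mul(147, Add(x, -252)) = Mul(147, Add(-252, x)) = Add(-37044, Mul(147, x)))
Add(Mul(394701, Pow(Pow(252793, -1), -1)), Mul(Function('V')(-510), Pow(-327794, -1))) = Add(Mul(394701, Pow(Pow(252793, -1), -1)), Mul(Add(-37044, Mul(147, -510)), Pow(-327794, -1))) = Add(Mul(394701, Pow(Rational(1, 252793), -1)), Mul(Add(-37044, -74970), Rational(-1, 327794))) = Add(Mul(394701, 252793), Mul(-112014, Rational(-1, 327794))) = Add(99777649893, Rational(56007, 163897)) = Rational(16353257484569028, 163897)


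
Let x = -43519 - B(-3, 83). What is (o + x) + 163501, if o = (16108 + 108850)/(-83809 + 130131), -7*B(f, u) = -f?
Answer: 19452828550/162127 ≈ 1.1999e+5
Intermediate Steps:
B(f, u) = f/7 (B(f, u) = -(-1)*f/7 = f/7)
x = -304630/7 (x = -43519 - (-3)/7 = -43519 - 1*(-3/7) = -43519 + 3/7 = -304630/7 ≈ -43519.)
o = 62479/23161 (o = 124958/46322 = 124958*(1/46322) = 62479/23161 ≈ 2.6976)
(o + x) + 163501 = (62479/23161 - 304630/7) + 163501 = -7055098077/162127 + 163501 = 19452828550/162127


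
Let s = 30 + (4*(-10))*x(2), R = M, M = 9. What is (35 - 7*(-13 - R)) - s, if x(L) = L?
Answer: 239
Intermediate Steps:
R = 9
s = -50 (s = 30 + (4*(-10))*2 = 30 - 40*2 = 30 - 80 = -50)
(35 - 7*(-13 - R)) - s = (35 - 7*(-13 - 1*9)) - 1*(-50) = (35 - 7*(-13 - 9)) + 50 = (35 - 7*(-22)) + 50 = (35 + 154) + 50 = 189 + 50 = 239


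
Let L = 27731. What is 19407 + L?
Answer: 47138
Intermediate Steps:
19407 + L = 19407 + 27731 = 47138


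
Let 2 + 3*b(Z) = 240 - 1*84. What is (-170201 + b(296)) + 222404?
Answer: 156763/3 ≈ 52254.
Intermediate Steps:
b(Z) = 154/3 (b(Z) = -2/3 + (240 - 1*84)/3 = -2/3 + (240 - 84)/3 = -2/3 + (1/3)*156 = -2/3 + 52 = 154/3)
(-170201 + b(296)) + 222404 = (-170201 + 154/3) + 222404 = -510449/3 + 222404 = 156763/3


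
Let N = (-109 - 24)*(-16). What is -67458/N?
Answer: -33729/1064 ≈ -31.700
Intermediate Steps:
N = 2128 (N = -133*(-16) = 2128)
-67458/N = -67458/2128 = -67458*1/2128 = -33729/1064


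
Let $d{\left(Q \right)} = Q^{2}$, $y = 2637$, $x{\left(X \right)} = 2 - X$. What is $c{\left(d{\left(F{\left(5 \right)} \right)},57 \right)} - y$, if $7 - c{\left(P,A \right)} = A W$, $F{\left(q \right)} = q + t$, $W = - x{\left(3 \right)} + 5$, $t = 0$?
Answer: $-2972$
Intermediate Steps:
$W = 6$ ($W = - (2 - 3) + 5 = \left(-1\right) \left(-1\right) + 5 = 1 + 5 = 6$)
$F{\left(q \right)} = q$ ($F{\left(q \right)} = q + 0 = q$)
$c{\left(P,A \right)} = 7 - 6 A$ ($c{\left(P,A \right)} = 7 - A 6 = 7 - 6 A$)
$c{\left(d{\left(F{\left(5 \right)} \right)},57 \right)} - y = \left(7 - 342\right) - 2637 = -335 - 2637 = -2972$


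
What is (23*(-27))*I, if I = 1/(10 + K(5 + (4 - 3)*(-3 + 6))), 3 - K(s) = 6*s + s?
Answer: 621/43 ≈ 14.442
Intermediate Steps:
K(s) = 3 - 7*s (K(s) = 3 - (6*s + s) = 3 - 7*s)
I = -1/43 (I = 1/(10 + (3 - 7*(5 + (4 - 3)*(-3 + 6)))) = 1/(10 + (3 - 7*(5 + 1*3))) = 1/(10 + (3 - 7*(5 + 3))) = 1/(10 + (3 - 7*8)) = 1/(10 + (3 - 56)) = 1/(10 - 53) = 1/(-43) = -1/43 ≈ -0.023256)
(23*(-27))*I = (23*(-27))*(-1/43) = -621*(-1/43) = 621/43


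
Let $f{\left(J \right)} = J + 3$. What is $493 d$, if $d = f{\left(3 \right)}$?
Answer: $2958$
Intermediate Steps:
$f{\left(J \right)} = 3 + J$
$d = 6$ ($d = 3 + 3 = 6$)
$493 d = 493 \cdot 6 = 2958$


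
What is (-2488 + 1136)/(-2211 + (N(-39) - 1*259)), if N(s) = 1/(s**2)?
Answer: 2056392/3756869 ≈ 0.54737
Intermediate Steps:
N(s) = s**(-2)
(-2488 + 1136)/(-2211 + (N(-39) - 1*259)) = (-2488 + 1136)/(-2211 + ((-39)**(-2) - 1*259)) = -1352/(-2211 + (1/1521 - 259)) = -1352/(-2211 - 393938/1521) = -1352/(-3756869/1521) = -1352*(-1521/3756869) = 2056392/3756869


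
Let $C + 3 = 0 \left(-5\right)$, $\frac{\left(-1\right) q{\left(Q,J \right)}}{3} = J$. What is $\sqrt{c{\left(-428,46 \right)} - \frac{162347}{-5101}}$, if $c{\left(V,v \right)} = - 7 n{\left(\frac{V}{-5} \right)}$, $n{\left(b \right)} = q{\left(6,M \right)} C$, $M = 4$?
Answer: $\frac{i \sqrt{5728958605}}{5101} \approx 14.838 i$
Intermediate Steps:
$q{\left(Q,J \right)} = - 3 J$
$C = -3$ ($C = -3 + 0 \left(-5\right) = -3 + 0 = -3$)
$n{\left(b \right)} = 36$ ($n{\left(b \right)} = \left(-3\right) 4 \left(-3\right) = \left(-12\right) \left(-3\right) = 36$)
$c{\left(V,v \right)} = -252$ ($c{\left(V,v \right)} = \left(-7\right) 36 = -252$)
$\sqrt{c{\left(-428,46 \right)} - \frac{162347}{-5101}} = \sqrt{-252 - \frac{162347}{-5101}} = \sqrt{-252 - - \frac{162347}{5101}} = \sqrt{-252 + \frac{162347}{5101}} = \sqrt{- \frac{1123105}{5101}} = \frac{i \sqrt{5728958605}}{5101}$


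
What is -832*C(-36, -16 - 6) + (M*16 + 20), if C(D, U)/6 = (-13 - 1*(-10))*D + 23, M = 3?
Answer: -653884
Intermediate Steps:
C(D, U) = 138 - 18*D (C(D, U) = 6*((-13 - 1*(-10))*D + 23) = 6*((-13 + 10)*D + 23) = 6*(-3*D + 23) = 6*(23 - 3*D) = 138 - 18*D)
-832*C(-36, -16 - 6) + (M*16 + 20) = -832*(138 - 18*(-36)) + (3*16 + 20) = -832*(138 + 648) + (48 + 20) = -832*786 + 68 = -653952 + 68 = -653884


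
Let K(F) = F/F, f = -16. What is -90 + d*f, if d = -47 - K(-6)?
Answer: 678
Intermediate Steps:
K(F) = 1
d = -48 (d = -47 - 1*1 = -47 - 1 = -48)
-90 + d*f = -90 - 48*(-16) = -90 + 768 = 678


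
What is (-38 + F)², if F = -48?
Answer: 7396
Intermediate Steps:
(-38 + F)² = (-38 - 48)² = (-86)² = 7396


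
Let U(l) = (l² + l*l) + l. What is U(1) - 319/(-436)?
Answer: 1627/436 ≈ 3.7317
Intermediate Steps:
U(l) = l + 2*l² (U(l) = (l² + l²) + l = 2*l² + l = l + 2*l²)
U(1) - 319/(-436) = 1*(1 + 2*1) - 319/(-436) = 1*(1 + 2) - 319*(-1/436) = 1*3 + 319/436 = 3 + 319/436 = 1627/436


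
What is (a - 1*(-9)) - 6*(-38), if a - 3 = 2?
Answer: 242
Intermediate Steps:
a = 5 (a = 3 + 2 = 5)
(a - 1*(-9)) - 6*(-38) = (5 - 1*(-9)) - 6*(-38) = (5 + 9) + 228 = 14 + 228 = 242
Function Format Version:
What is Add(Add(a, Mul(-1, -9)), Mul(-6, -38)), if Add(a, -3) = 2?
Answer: 242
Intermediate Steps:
a = 5 (a = Add(3, 2) = 5)
Add(Add(a, Mul(-1, -9)), Mul(-6, -38)) = Add(Add(5, Mul(-1, -9)), Mul(-6, -38)) = Add(Add(5, 9), 228) = Add(14, 228) = 242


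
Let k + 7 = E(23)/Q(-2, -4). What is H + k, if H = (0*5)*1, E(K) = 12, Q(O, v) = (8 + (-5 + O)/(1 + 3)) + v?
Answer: -5/3 ≈ -1.6667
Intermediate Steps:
Q(O, v) = 27/4 + v + O/4 (Q(O, v) = (8 + (-5 + O)/4) + v = (8 + (-5 + O)*(1/4)) + v = (8 + (-5/4 + O/4)) + v = (27/4 + O/4) + v = 27/4 + v + O/4)
H = 0 (H = 0*1 = 0)
k = -5/3 (k = -7 + 12/(27/4 - 4 + (1/4)*(-2)) = -7 + 12/(27/4 - 4 - 1/2) = -7 + 12/(9/4) = -7 + 12*(4/9) = -7 + 16/3 = -5/3 ≈ -1.6667)
H + k = 0 - 5/3 = -5/3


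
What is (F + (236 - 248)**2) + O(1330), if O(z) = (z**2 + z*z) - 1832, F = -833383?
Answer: 2702729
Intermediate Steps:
O(z) = -1832 + 2*z**2 (O(z) = (z**2 + z**2) - 1832 = 2*z**2 - 1832 = -1832 + 2*z**2)
(F + (236 - 248)**2) + O(1330) = (-833383 + (236 - 248)**2) + (-1832 + 2*1330**2) = (-833383 + (-12)**2) + (-1832 + 2*1768900) = (-833383 + 144) + (-1832 + 3537800) = -833239 + 3535968 = 2702729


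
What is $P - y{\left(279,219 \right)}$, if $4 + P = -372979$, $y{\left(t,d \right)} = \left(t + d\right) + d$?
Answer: $-373700$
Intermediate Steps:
$y{\left(t,d \right)} = t + 2 d$ ($y{\left(t,d \right)} = \left(d + t\right) + d = t + 2 d$)
$P = -372983$ ($P = -4 - 372979 = -372983$)
$P - y{\left(279,219 \right)} = -372983 - \left(279 + 2 \cdot 219\right) = -372983 - \left(279 + 438\right) = -372983 - 717 = -373700$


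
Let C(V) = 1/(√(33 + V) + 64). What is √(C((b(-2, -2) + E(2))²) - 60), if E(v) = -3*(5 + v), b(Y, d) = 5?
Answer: I*√4859/9 ≈ 7.7452*I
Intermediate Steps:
E(v) = -15 - 3*v
C(V) = 1/(64 + √(33 + V))
√(C((b(-2, -2) + E(2))²) - 60) = √(1/(64 + √(33 + (5 + (-15 - 3*2))²)) - 60) = √(1/(64 + √(33 + (5 + (-15 - 6))²)) - 60) = √(1/(64 + √(33 + (5 - 21)²)) - 60) = √(1/(64 + √(33 + (-16)²)) - 60) = √(1/(64 + √(33 + 256)) - 60) = √(1/(64 + √289) - 60) = √(1/(64 + 17) - 60) = √(1/81 - 60) = √(-4859/81) = I*√4859/9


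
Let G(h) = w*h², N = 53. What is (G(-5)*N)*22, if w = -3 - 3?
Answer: -174900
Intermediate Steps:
w = -6
G(h) = -6*h²
(G(-5)*N)*22 = (-6*(-5)²*53)*22 = (-6*25*53)*22 = -150*53*22 = -7950*22 = -174900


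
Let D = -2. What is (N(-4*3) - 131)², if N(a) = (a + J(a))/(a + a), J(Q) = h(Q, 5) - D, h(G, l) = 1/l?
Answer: 245580241/14400 ≈ 17054.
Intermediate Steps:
J(Q) = 11/5 (J(Q) = 1/5 - 1*(-2) = ⅕ + 2 = 11/5)
N(a) = (11/5 + a)/(2*a) (N(a) = (a + 11/5)/(a + a) = (11/5 + a)/((2*a)) = (11/5 + a)*(1/(2*a)) = (11/5 + a)/(2*a))
(N(-4*3) - 131)² = ((11 + 5*(-4*3))/(10*((-4*3))) - 131)² = ((⅒)*(11 + 5*(-12))/(-12) - 131)² = ((⅒)*(-1/12)*(11 - 60) - 131)² = ((⅒)*(-1/12)*(-49) - 131)² = (49/120 - 131)² = (-15671/120)² = 245580241/14400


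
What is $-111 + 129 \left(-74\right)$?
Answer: $-9657$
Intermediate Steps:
$-111 + 129 \left(-74\right) = -111 - 9546 = -9657$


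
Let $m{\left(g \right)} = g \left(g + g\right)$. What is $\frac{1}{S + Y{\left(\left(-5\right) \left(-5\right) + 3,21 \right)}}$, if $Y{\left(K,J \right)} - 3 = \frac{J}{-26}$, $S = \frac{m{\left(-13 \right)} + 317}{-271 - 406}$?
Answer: $\frac{17602}{21559} \approx 0.81646$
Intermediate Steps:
$m{\left(g \right)} = 2 g^{2}$ ($m{\left(g \right)} = g 2 g = 2 g^{2}$)
$S = - \frac{655}{677}$ ($S = \frac{2 \left(-13\right)^{2} + 317}{-271 - 406} = \frac{2 \cdot 169 + 317}{-677} = \left(338 + 317\right) \left(- \frac{1}{677}\right) = 655 \left(- \frac{1}{677}\right) = - \frac{655}{677} \approx -0.9675$)
$Y{\left(K,J \right)} = 3 - \frac{J}{26}$ ($Y{\left(K,J \right)} = 3 + \frac{J}{-26} = 3 + J \left(- \frac{1}{26}\right) = 3 - \frac{J}{26}$)
$\frac{1}{S + Y{\left(\left(-5\right) \left(-5\right) + 3,21 \right)}} = \frac{1}{- \frac{655}{677} + \left(3 - \frac{21}{26}\right)} = \frac{1}{- \frac{655}{677} + \frac{57}{26}} = \frac{1}{\frac{21559}{17602}} = \frac{17602}{21559}$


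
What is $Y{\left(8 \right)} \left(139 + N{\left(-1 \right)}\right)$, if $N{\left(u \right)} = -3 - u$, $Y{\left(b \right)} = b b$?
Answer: $8768$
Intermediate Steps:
$Y{\left(b \right)} = b^{2}$
$Y{\left(8 \right)} \left(139 + N{\left(-1 \right)}\right) = 8^{2} \left(139 - 2\right) = 64 \left(139 + \left(-3 + 1\right)\right) = 64 \left(139 - 2\right) = 64 \cdot 137 = 8768$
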